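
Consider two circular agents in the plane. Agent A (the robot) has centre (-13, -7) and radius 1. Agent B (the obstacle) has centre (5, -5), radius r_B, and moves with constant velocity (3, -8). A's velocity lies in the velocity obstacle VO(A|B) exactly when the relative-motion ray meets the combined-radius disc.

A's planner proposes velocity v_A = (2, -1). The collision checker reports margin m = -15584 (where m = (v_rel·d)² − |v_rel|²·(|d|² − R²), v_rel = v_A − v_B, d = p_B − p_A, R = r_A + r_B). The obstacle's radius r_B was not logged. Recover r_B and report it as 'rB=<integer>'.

m = -15584
d = (18, 2);  v_rel = (-1, 7),  |v_rel|² = 50
v_rel×d = (-1)·(2) − (7)·(18) = -128
since m = R²·50 − (-128)²:  R² = (16384 + -15584) / 50 = 16
R = √16 = 4  ⇒  r_B = 4 − 1 = 3

rB=3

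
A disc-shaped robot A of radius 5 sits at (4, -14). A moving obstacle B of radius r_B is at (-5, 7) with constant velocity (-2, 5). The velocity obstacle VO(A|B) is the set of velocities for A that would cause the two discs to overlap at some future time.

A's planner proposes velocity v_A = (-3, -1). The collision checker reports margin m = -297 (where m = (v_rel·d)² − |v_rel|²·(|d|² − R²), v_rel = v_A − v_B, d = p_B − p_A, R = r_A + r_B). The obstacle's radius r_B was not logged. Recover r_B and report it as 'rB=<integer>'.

m = -297
d = (-9, 21);  v_rel = (-1, -6),  |v_rel|² = 37
v_rel×d = (-1)·(21) − (-6)·(-9) = -75
since m = R²·37 − (-75)²:  R² = (5625 + -297) / 37 = 144
R = √144 = 12  ⇒  r_B = 12 − 5 = 7

rB=7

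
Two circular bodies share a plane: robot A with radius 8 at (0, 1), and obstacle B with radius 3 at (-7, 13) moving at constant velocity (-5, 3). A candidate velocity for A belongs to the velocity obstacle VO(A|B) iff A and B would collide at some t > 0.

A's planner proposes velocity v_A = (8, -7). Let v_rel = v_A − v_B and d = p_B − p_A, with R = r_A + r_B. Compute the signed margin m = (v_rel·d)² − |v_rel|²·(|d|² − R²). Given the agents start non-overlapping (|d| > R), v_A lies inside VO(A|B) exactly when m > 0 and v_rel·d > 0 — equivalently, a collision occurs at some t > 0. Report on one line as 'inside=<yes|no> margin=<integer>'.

d = (-7, 12),  |d|² = 193;  R = 8+3 = 11,  c = 193−11² = 72
v_rel = (13, -10),  |v_rel|² = 269;  v_rel·d = (13)·(-7) + (-10)·(12) = -211
269·t² + 422·t + 72 = 0  ⇒  m = (-211)² − 269·72 = 25153
m = 25153 > 0,  v_rel·d = -211 < 0  ⇒  outside

inside=no margin=25153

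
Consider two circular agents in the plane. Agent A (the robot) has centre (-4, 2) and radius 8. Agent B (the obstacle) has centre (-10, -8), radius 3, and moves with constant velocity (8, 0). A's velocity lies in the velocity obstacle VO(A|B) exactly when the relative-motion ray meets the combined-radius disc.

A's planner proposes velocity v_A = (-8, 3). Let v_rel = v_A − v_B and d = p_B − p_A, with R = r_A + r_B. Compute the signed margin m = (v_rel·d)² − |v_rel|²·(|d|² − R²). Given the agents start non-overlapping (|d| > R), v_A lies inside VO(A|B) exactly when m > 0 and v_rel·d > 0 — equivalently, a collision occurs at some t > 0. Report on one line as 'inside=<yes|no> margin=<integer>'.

d = (-6, -10),  |d|² = 136;  R = 8+3 = 11,  c = 136−11² = 15
v_rel = (-16, 3),  |v_rel|² = 265;  v_rel·d = (-16)·(-6) + (3)·(-10) = 66
265·t² − 132·t + 15 = 0  ⇒  m = 66² − 265·15 = 381
m = 381 > 0,  v_rel·d = 66 > 0  ⇒  inside

inside=yes margin=381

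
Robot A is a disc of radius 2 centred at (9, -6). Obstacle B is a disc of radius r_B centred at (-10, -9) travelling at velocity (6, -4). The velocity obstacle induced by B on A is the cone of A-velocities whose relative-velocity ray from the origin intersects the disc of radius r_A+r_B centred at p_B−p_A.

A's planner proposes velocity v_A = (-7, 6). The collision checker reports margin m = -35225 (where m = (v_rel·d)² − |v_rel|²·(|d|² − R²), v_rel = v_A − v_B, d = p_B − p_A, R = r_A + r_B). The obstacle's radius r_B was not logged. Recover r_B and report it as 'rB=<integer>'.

m = -35225
d = (-19, -3);  v_rel = (-13, 10),  |v_rel|² = 269
v_rel×d = (-13)·(-3) − (10)·(-19) = 229
since m = R²·269 − 229²:  R² = (52441 + -35225) / 269 = 64
R = √64 = 8  ⇒  r_B = 8 − 2 = 6

rB=6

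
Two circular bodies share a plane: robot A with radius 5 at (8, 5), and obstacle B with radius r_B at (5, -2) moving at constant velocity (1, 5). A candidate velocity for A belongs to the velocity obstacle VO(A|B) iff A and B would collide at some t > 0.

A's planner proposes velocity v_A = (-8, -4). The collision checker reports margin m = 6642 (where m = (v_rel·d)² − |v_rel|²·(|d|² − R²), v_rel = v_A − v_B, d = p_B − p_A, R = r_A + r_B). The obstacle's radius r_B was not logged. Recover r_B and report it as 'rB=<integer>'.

m = 6642
d = (-3, -7);  v_rel = (-9, -9),  |v_rel|² = 162
v_rel×d = (-9)·(-7) − (-9)·(-3) = 36
since m = R²·162 − 36²:  R² = (1296 + 6642) / 162 = 49
R = √49 = 7  ⇒  r_B = 7 − 5 = 2

rB=2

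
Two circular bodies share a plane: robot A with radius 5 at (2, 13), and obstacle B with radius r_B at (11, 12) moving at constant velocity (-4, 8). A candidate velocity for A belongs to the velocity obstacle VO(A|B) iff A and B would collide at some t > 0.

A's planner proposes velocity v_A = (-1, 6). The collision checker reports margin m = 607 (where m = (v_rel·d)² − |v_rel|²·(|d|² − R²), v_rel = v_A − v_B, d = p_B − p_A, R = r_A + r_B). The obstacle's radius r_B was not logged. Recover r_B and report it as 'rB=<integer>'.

m = 607
d = (9, -1);  v_rel = (3, -2),  |v_rel|² = 13
v_rel×d = (3)·(-1) − (-2)·(9) = 15
since m = R²·13 − 15²:  R² = (225 + 607) / 13 = 64
R = √64 = 8  ⇒  r_B = 8 − 5 = 3

rB=3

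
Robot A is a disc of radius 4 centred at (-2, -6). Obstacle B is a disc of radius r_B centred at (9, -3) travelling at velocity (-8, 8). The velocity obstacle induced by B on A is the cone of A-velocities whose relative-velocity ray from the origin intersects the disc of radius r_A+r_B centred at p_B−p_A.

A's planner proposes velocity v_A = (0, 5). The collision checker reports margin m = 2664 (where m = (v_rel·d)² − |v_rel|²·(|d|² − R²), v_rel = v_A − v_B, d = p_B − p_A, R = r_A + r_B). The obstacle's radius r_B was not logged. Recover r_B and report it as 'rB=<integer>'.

m = 2664
d = (11, 3);  v_rel = (8, -3),  |v_rel|² = 73
v_rel×d = (8)·(3) − (-3)·(11) = 57
since m = R²·73 − 57²:  R² = (3249 + 2664) / 73 = 81
R = √81 = 9  ⇒  r_B = 9 − 4 = 5

rB=5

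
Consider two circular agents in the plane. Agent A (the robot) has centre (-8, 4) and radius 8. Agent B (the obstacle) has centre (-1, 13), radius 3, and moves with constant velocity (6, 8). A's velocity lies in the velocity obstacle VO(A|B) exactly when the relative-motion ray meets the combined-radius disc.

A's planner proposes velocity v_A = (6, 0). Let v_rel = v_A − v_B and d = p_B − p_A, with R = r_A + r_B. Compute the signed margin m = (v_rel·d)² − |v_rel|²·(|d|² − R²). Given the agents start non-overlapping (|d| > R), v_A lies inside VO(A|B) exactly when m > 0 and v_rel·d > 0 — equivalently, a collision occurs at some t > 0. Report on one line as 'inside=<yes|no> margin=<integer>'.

d = (7, 9),  |d|² = 130;  R = 8+3 = 11,  c = 130−11² = 9
v_rel = (0, -8),  |v_rel|² = 64;  v_rel·d = (0)·(7) + (-8)·(9) = -72
64·t² + 144·t + 9 = 0  ⇒  m = (-72)² − 64·9 = 4608
m = 4608 > 0,  v_rel·d = -72 < 0  ⇒  outside

inside=no margin=4608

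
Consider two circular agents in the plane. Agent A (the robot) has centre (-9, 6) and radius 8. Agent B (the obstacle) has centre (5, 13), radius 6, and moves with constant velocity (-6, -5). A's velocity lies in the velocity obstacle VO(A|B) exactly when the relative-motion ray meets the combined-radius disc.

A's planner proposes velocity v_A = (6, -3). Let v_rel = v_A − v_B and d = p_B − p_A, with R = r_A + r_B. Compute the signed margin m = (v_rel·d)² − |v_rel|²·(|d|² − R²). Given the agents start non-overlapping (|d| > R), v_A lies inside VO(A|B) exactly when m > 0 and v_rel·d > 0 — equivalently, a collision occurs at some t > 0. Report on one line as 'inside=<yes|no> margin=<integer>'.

d = (14, 7),  |d|² = 245;  R = 8+6 = 14,  c = 245−14² = 49
v_rel = (12, 2),  |v_rel|² = 148;  v_rel·d = (12)·(14) + (2)·(7) = 182
148·t² − 364·t + 49 = 0  ⇒  m = 182² − 148·49 = 25872
m = 25872 > 0,  v_rel·d = 182 > 0  ⇒  inside

inside=yes margin=25872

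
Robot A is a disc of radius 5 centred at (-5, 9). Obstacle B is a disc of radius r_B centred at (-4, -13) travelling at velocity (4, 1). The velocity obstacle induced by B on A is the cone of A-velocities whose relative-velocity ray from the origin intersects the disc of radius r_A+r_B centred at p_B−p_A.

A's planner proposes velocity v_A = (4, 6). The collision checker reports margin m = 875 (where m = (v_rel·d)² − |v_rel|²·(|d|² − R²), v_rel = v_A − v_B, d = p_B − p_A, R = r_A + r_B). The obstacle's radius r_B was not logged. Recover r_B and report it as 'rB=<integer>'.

m = 875
d = (1, -22);  v_rel = (0, 5),  |v_rel|² = 25
v_rel×d = (0)·(-22) − (5)·(1) = -5
since m = R²·25 − (-5)²:  R² = (25 + 875) / 25 = 36
R = √36 = 6  ⇒  r_B = 6 − 5 = 1

rB=1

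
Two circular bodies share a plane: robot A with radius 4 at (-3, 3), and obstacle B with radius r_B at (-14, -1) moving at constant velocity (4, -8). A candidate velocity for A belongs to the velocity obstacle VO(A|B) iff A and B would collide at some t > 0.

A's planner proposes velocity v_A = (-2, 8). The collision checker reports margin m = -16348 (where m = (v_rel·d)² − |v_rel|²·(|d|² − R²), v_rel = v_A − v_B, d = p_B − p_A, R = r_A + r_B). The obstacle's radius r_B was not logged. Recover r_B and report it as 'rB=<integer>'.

m = -16348
d = (-11, -4);  v_rel = (-6, 16),  |v_rel|² = 292
v_rel×d = (-6)·(-4) − (16)·(-11) = 200
since m = R²·292 − 200²:  R² = (40000 + -16348) / 292 = 81
R = √81 = 9  ⇒  r_B = 9 − 4 = 5

rB=5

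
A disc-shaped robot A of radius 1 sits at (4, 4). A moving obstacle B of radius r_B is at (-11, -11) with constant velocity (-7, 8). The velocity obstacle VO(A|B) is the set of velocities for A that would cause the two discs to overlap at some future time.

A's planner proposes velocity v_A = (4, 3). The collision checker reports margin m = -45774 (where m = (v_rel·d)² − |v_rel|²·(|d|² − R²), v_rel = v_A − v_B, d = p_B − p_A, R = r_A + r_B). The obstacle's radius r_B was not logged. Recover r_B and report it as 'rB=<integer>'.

m = -45774
d = (-15, -15);  v_rel = (11, -5),  |v_rel|² = 146
v_rel×d = (11)·(-15) − (-5)·(-15) = -240
since m = R²·146 − (-240)²:  R² = (57600 + -45774) / 146 = 81
R = √81 = 9  ⇒  r_B = 9 − 1 = 8

rB=8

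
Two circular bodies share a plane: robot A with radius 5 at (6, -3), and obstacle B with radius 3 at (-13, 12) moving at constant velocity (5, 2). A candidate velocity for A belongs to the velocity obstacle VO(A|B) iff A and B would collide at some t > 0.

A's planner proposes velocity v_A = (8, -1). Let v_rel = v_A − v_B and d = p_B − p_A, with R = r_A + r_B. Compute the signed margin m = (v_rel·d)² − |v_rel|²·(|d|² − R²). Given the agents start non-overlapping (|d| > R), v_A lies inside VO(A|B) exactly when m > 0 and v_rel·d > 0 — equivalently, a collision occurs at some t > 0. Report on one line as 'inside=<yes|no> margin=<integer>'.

d = (-19, 15),  |d|² = 586;  R = 5+3 = 8,  c = 586−8² = 522
v_rel = (3, -3),  |v_rel|² = 18;  v_rel·d = (3)·(-19) + (-3)·(15) = -102
18·t² + 204·t + 522 = 0  ⇒  m = (-102)² − 18·522 = 1008
m = 1008 > 0,  v_rel·d = -102 < 0  ⇒  outside

inside=no margin=1008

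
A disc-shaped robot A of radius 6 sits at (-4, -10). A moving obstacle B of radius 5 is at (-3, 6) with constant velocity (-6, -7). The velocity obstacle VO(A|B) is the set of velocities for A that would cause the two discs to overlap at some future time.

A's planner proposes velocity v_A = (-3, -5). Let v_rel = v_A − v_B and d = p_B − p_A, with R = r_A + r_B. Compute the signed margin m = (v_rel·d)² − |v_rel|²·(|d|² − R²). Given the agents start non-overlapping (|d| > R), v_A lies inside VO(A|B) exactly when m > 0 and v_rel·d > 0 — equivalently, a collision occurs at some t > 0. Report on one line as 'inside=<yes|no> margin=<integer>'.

d = (1, 16),  |d|² = 257;  R = 6+5 = 11,  c = 257−11² = 136
v_rel = (3, 2),  |v_rel|² = 13;  v_rel·d = (3)·(1) + (2)·(16) = 35
13·t² − 70·t + 136 = 0  ⇒  m = 35² − 13·136 = -543
m = -543 < 0,  v_rel·d = 35 > 0  ⇒  outside

inside=no margin=-543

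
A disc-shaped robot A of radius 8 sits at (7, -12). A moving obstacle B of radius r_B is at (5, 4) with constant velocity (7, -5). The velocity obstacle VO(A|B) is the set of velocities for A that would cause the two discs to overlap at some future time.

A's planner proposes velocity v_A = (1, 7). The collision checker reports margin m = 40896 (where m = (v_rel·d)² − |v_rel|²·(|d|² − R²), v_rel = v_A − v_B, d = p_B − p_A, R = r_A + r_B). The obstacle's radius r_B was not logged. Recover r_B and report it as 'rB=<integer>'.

m = 40896
d = (-2, 16);  v_rel = (-6, 12),  |v_rel|² = 180
v_rel×d = (-6)·(16) − (12)·(-2) = -72
since m = R²·180 − (-72)²:  R² = (5184 + 40896) / 180 = 256
R = √256 = 16  ⇒  r_B = 16 − 8 = 8

rB=8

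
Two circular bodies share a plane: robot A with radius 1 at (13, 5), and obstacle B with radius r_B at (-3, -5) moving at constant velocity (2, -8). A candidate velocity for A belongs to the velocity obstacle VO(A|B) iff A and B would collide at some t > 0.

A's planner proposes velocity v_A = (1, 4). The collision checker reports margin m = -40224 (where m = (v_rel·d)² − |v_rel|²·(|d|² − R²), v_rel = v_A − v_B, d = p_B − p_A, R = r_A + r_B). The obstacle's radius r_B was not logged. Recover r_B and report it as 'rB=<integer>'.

m = -40224
d = (-16, -10);  v_rel = (-1, 12),  |v_rel|² = 145
v_rel×d = (-1)·(-10) − (12)·(-16) = 202
since m = R²·145 − 202²:  R² = (40804 + -40224) / 145 = 4
R = √4 = 2  ⇒  r_B = 2 − 1 = 1

rB=1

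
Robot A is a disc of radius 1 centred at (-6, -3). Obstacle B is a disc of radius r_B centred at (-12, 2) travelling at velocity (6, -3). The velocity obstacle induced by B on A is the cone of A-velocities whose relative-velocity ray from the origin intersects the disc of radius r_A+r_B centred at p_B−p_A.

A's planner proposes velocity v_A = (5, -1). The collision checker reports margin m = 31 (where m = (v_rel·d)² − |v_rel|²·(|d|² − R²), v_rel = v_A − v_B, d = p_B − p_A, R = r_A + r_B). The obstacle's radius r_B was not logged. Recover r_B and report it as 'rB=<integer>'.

m = 31
d = (-6, 5);  v_rel = (-1, 2),  |v_rel|² = 5
v_rel×d = (-1)·(5) − (2)·(-6) = 7
since m = R²·5 − 7²:  R² = (49 + 31) / 5 = 16
R = √16 = 4  ⇒  r_B = 4 − 1 = 3

rB=3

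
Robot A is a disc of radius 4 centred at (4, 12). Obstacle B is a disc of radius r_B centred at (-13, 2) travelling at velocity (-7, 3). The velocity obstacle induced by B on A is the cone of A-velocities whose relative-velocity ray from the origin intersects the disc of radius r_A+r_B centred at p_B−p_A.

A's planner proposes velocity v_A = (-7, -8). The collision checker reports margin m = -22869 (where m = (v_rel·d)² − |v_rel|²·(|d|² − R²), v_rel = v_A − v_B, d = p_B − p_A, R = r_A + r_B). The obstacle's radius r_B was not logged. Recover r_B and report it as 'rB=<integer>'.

m = -22869
d = (-17, -10);  v_rel = (0, -11),  |v_rel|² = 121
v_rel×d = (0)·(-10) − (-11)·(-17) = -187
since m = R²·121 − (-187)²:  R² = (34969 + -22869) / 121 = 100
R = √100 = 10  ⇒  r_B = 10 − 4 = 6

rB=6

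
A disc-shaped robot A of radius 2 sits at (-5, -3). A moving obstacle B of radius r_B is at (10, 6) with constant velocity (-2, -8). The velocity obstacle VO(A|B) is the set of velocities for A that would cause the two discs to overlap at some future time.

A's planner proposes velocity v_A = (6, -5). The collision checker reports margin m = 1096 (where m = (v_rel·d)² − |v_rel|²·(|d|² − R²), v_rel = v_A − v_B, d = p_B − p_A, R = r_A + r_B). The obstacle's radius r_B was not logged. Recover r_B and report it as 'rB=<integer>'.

m = 1096
d = (15, 9);  v_rel = (8, 3),  |v_rel|² = 73
v_rel×d = (8)·(9) − (3)·(15) = 27
since m = R²·73 − 27²:  R² = (729 + 1096) / 73 = 25
R = √25 = 5  ⇒  r_B = 5 − 2 = 3

rB=3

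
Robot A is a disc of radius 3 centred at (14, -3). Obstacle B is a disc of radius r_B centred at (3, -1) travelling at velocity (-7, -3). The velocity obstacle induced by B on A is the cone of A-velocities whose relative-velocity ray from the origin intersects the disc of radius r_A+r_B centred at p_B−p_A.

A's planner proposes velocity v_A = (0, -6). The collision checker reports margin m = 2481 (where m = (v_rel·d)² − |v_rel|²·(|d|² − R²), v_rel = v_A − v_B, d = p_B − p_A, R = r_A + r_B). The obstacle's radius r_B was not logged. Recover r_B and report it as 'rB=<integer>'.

m = 2481
d = (-11, 2);  v_rel = (7, -3),  |v_rel|² = 58
v_rel×d = (7)·(2) − (-3)·(-11) = -19
since m = R²·58 − (-19)²:  R² = (361 + 2481) / 58 = 49
R = √49 = 7  ⇒  r_B = 7 − 3 = 4

rB=4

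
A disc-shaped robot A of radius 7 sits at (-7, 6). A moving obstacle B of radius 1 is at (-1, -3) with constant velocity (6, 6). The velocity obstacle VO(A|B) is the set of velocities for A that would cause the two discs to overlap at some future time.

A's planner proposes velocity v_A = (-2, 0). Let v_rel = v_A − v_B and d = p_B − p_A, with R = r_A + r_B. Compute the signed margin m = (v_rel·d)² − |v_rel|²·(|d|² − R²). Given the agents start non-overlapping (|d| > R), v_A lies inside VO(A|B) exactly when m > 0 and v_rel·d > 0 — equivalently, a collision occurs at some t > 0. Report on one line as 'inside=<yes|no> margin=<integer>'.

d = (6, -9),  |d|² = 117;  R = 7+1 = 8,  c = 117−8² = 53
v_rel = (-8, -6),  |v_rel|² = 100;  v_rel·d = (-8)·(6) + (-6)·(-9) = 6
100·t² − 12·t + 53 = 0  ⇒  m = 6² − 100·53 = -5264
m = -5264 < 0,  v_rel·d = 6 > 0  ⇒  outside

inside=no margin=-5264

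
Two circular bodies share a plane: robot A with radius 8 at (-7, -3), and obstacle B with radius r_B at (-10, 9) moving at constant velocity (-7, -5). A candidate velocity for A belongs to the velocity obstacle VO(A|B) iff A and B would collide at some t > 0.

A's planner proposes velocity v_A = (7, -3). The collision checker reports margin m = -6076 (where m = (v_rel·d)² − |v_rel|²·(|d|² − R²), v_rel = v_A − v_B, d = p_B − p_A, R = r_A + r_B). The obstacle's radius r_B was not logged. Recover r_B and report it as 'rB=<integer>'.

m = -6076
d = (-3, 12);  v_rel = (14, 2),  |v_rel|² = 200
v_rel×d = (14)·(12) − (2)·(-3) = 174
since m = R²·200 − 174²:  R² = (30276 + -6076) / 200 = 121
R = √121 = 11  ⇒  r_B = 11 − 8 = 3

rB=3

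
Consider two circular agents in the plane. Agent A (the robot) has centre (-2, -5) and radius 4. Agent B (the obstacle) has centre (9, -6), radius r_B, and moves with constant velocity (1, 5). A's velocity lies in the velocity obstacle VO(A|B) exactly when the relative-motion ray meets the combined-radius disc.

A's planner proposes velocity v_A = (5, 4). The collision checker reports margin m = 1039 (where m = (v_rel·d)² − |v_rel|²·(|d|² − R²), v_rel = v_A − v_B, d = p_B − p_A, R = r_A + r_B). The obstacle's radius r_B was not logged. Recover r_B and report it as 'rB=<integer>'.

m = 1039
d = (11, -1);  v_rel = (4, -1),  |v_rel|² = 17
v_rel×d = (4)·(-1) − (-1)·(11) = 7
since m = R²·17 − 7²:  R² = (49 + 1039) / 17 = 64
R = √64 = 8  ⇒  r_B = 8 − 4 = 4

rB=4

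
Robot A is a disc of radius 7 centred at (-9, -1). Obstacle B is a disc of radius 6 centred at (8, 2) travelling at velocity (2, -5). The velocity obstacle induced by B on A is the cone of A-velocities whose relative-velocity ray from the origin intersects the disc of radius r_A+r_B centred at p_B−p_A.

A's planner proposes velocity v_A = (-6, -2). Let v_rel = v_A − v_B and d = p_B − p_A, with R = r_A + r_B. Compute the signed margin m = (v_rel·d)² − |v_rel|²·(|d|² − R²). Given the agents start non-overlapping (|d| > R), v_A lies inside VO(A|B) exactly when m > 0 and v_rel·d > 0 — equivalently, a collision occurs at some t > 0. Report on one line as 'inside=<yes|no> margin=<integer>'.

d = (17, 3),  |d|² = 298;  R = 7+6 = 13,  c = 298−13² = 129
v_rel = (-8, 3),  |v_rel|² = 73;  v_rel·d = (-8)·(17) + (3)·(3) = -127
73·t² + 254·t + 129 = 0  ⇒  m = (-127)² − 73·129 = 6712
m = 6712 > 0,  v_rel·d = -127 < 0  ⇒  outside

inside=no margin=6712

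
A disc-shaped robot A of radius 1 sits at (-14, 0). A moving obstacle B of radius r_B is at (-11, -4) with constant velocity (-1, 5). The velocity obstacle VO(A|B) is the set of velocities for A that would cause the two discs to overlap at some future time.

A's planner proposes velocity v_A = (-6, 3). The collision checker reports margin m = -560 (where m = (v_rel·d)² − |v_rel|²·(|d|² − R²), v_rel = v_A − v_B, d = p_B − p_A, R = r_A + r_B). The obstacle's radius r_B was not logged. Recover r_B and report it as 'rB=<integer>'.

m = -560
d = (3, -4);  v_rel = (-5, -2),  |v_rel|² = 29
v_rel×d = (-5)·(-4) − (-2)·(3) = 26
since m = R²·29 − 26²:  R² = (676 + -560) / 29 = 4
R = √4 = 2  ⇒  r_B = 2 − 1 = 1

rB=1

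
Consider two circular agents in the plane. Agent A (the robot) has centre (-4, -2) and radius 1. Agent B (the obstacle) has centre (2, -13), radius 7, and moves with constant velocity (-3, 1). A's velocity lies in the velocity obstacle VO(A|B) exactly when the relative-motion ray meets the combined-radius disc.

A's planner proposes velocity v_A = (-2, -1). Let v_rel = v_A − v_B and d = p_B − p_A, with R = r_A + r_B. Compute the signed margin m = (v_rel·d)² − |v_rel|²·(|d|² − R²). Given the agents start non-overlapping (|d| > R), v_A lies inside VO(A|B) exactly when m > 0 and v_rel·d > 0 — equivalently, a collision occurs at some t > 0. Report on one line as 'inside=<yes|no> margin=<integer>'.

d = (6, -11),  |d|² = 157;  R = 1+7 = 8,  c = 157−8² = 93
v_rel = (1, -2),  |v_rel|² = 5;  v_rel·d = (1)·(6) + (-2)·(-11) = 28
5·t² − 56·t + 93 = 0  ⇒  m = 28² − 5·93 = 319
m = 319 > 0,  v_rel·d = 28 > 0  ⇒  inside

inside=yes margin=319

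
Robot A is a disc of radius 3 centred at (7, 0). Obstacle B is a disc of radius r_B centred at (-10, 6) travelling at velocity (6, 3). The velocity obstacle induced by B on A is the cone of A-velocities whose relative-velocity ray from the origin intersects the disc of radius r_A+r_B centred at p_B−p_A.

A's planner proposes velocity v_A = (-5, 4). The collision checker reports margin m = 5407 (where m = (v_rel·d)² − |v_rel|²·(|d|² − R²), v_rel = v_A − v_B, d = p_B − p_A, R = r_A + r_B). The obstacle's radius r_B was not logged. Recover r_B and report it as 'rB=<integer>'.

m = 5407
d = (-17, 6);  v_rel = (-11, 1),  |v_rel|² = 122
v_rel×d = (-11)·(6) − (1)·(-17) = -49
since m = R²·122 − (-49)²:  R² = (2401 + 5407) / 122 = 64
R = √64 = 8  ⇒  r_B = 8 − 3 = 5

rB=5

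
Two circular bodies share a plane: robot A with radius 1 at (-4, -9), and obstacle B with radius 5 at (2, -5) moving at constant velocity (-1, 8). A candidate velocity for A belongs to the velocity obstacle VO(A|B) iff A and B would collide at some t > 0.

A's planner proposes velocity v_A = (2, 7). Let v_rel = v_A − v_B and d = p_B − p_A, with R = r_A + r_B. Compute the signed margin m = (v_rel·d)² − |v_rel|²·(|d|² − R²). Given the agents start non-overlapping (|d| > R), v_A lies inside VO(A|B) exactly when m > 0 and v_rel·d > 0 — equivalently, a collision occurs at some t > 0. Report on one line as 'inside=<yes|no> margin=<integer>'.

d = (6, 4),  |d|² = 52;  R = 1+5 = 6,  c = 52−6² = 16
v_rel = (3, -1),  |v_rel|² = 10;  v_rel·d = (3)·(6) + (-1)·(4) = 14
10·t² − 28·t + 16 = 0  ⇒  m = 14² − 10·16 = 36
m = 36 > 0,  v_rel·d = 14 > 0  ⇒  inside

inside=yes margin=36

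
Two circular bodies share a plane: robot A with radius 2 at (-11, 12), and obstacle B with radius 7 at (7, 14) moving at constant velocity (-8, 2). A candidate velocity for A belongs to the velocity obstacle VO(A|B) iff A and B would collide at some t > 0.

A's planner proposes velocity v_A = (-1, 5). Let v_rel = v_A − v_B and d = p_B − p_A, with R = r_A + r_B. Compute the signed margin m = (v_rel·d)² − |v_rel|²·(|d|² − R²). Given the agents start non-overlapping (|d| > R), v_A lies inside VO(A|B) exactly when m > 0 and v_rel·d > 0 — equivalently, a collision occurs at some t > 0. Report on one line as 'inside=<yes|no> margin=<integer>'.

d = (18, 2),  |d|² = 328;  R = 2+7 = 9,  c = 328−9² = 247
v_rel = (7, 3),  |v_rel|² = 58;  v_rel·d = (7)·(18) + (3)·(2) = 132
58·t² − 264·t + 247 = 0  ⇒  m = 132² − 58·247 = 3098
m = 3098 > 0,  v_rel·d = 132 > 0  ⇒  inside

inside=yes margin=3098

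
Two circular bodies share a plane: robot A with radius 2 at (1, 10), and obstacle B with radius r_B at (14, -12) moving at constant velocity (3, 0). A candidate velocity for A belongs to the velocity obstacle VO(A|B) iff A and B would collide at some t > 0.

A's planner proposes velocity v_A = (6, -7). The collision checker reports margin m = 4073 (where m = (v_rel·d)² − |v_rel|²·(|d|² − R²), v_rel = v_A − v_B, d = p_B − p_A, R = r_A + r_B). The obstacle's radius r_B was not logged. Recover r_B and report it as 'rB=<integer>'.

m = 4073
d = (13, -22);  v_rel = (3, -7),  |v_rel|² = 58
v_rel×d = (3)·(-22) − (-7)·(13) = 25
since m = R²·58 − 25²:  R² = (625 + 4073) / 58 = 81
R = √81 = 9  ⇒  r_B = 9 − 2 = 7

rB=7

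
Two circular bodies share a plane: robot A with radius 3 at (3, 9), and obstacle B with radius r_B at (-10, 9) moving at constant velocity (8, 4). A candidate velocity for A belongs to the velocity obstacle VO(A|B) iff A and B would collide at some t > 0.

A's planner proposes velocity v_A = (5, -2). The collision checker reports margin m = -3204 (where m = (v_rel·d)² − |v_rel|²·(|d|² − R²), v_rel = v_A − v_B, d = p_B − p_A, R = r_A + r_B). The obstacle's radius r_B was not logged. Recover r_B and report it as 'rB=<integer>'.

m = -3204
d = (-13, 0);  v_rel = (-3, -6),  |v_rel|² = 45
v_rel×d = (-3)·(0) − (-6)·(-13) = -78
since m = R²·45 − (-78)²:  R² = (6084 + -3204) / 45 = 64
R = √64 = 8  ⇒  r_B = 8 − 3 = 5

rB=5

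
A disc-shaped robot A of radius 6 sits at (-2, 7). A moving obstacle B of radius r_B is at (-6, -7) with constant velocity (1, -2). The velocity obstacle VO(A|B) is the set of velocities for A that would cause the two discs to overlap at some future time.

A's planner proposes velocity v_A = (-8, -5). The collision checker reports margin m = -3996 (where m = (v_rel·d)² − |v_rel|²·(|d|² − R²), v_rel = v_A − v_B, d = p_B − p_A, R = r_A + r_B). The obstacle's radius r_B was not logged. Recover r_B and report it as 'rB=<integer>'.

m = -3996
d = (-4, -14);  v_rel = (-9, -3),  |v_rel|² = 90
v_rel×d = (-9)·(-14) − (-3)·(-4) = 114
since m = R²·90 − 114²:  R² = (12996 + -3996) / 90 = 100
R = √100 = 10  ⇒  r_B = 10 − 6 = 4

rB=4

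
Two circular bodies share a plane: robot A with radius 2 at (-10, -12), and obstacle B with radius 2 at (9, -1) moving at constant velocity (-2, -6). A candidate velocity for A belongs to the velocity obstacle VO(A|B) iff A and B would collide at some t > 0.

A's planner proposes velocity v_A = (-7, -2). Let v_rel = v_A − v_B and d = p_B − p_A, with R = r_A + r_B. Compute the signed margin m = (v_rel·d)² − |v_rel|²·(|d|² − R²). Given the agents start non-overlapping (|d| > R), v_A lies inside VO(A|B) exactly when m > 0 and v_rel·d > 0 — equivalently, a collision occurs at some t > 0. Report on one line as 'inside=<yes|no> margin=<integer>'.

d = (19, 11),  |d|² = 482;  R = 2+2 = 4,  c = 482−4² = 466
v_rel = (-5, 4),  |v_rel|² = 41;  v_rel·d = (-5)·(19) + (4)·(11) = -51
41·t² + 102·t + 466 = 0  ⇒  m = (-51)² − 41·466 = -16505
m = -16505 < 0,  v_rel·d = -51 < 0  ⇒  outside

inside=no margin=-16505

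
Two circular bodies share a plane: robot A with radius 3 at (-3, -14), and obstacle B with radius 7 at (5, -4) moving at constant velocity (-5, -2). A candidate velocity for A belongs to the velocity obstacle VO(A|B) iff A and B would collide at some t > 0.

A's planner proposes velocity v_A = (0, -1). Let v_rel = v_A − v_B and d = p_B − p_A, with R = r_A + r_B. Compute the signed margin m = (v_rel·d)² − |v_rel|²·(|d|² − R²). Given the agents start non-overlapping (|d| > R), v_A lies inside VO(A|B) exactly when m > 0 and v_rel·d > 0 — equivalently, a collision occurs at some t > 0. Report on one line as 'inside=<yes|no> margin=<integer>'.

d = (8, 10),  |d|² = 164;  R = 3+7 = 10,  c = 164−10² = 64
v_rel = (5, 1),  |v_rel|² = 26;  v_rel·d = (5)·(8) + (1)·(10) = 50
26·t² − 100·t + 64 = 0  ⇒  m = 50² − 26·64 = 836
m = 836 > 0,  v_rel·d = 50 > 0  ⇒  inside

inside=yes margin=836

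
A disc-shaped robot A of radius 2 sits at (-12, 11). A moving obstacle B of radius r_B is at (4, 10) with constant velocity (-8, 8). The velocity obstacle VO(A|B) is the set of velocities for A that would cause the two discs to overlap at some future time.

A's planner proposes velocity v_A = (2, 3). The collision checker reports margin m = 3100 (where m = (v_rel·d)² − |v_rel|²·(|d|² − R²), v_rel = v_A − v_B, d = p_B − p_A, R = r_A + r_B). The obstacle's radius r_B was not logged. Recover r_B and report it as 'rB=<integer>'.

m = 3100
d = (16, -1);  v_rel = (10, -5),  |v_rel|² = 125
v_rel×d = (10)·(-1) − (-5)·(16) = 70
since m = R²·125 − 70²:  R² = (4900 + 3100) / 125 = 64
R = √64 = 8  ⇒  r_B = 8 − 2 = 6

rB=6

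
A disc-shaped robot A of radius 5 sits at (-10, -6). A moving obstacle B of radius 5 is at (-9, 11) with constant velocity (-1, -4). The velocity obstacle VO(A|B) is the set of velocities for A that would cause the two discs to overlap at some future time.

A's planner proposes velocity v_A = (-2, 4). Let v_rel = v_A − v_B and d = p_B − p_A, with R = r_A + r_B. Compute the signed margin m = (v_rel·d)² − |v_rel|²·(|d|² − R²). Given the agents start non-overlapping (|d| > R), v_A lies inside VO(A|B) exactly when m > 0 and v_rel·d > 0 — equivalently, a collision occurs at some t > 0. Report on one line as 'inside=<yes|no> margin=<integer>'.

d = (1, 17),  |d|² = 290;  R = 5+5 = 10,  c = 290−10² = 190
v_rel = (-1, 8),  |v_rel|² = 65;  v_rel·d = (-1)·(1) + (8)·(17) = 135
65·t² − 270·t + 190 = 0  ⇒  m = 135² − 65·190 = 5875
m = 5875 > 0,  v_rel·d = 135 > 0  ⇒  inside

inside=yes margin=5875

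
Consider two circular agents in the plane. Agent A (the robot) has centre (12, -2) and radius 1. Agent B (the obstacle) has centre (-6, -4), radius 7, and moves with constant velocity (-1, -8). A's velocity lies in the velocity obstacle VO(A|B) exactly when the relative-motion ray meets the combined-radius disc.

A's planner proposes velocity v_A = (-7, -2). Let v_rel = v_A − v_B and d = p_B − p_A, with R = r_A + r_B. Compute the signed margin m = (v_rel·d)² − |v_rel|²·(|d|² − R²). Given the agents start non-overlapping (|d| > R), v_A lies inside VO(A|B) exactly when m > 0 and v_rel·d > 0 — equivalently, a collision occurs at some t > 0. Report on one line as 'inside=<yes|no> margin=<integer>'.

d = (-18, -2),  |d|² = 328;  R = 1+7 = 8,  c = 328−8² = 264
v_rel = (-6, 6),  |v_rel|² = 72;  v_rel·d = (-6)·(-18) + (6)·(-2) = 96
72·t² − 192·t + 264 = 0  ⇒  m = 96² − 72·264 = -9792
m = -9792 < 0,  v_rel·d = 96 > 0  ⇒  outside

inside=no margin=-9792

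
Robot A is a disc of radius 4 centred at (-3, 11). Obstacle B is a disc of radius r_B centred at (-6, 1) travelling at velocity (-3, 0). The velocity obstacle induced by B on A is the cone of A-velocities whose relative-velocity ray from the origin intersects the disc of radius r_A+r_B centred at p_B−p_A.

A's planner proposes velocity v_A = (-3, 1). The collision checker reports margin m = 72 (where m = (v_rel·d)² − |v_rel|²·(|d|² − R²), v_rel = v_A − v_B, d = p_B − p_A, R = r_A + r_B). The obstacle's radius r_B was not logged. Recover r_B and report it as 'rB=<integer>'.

m = 72
d = (-3, -10);  v_rel = (0, 1),  |v_rel|² = 1
v_rel×d = (0)·(-10) − (1)·(-3) = 3
since m = R²·1 − 3²:  R² = (9 + 72) / 1 = 81
R = √81 = 9  ⇒  r_B = 9 − 4 = 5

rB=5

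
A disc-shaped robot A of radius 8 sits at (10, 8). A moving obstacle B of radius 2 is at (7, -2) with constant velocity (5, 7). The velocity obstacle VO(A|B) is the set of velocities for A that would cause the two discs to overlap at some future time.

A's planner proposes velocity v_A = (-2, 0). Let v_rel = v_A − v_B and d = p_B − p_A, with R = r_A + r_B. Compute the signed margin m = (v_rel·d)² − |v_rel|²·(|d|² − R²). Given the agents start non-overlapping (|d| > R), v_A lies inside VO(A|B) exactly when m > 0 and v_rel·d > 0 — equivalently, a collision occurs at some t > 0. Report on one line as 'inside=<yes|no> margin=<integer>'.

d = (-3, -10),  |d|² = 109;  R = 8+2 = 10,  c = 109−10² = 9
v_rel = (-7, -7),  |v_rel|² = 98;  v_rel·d = (-7)·(-3) + (-7)·(-10) = 91
98·t² − 182·t + 9 = 0  ⇒  m = 91² − 98·9 = 7399
m = 7399 > 0,  v_rel·d = 91 > 0  ⇒  inside

inside=yes margin=7399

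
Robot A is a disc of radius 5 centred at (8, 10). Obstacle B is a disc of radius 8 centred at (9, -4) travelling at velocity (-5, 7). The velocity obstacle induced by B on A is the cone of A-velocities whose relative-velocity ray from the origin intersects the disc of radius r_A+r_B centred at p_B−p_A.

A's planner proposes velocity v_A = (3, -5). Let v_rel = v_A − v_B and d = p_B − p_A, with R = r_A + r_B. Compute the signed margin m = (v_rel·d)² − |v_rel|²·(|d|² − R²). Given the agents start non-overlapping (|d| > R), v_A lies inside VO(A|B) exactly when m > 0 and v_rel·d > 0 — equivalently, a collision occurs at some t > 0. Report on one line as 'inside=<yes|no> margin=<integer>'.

d = (1, -14),  |d|² = 197;  R = 5+8 = 13,  c = 197−13² = 28
v_rel = (8, -12),  |v_rel|² = 208;  v_rel·d = (8)·(1) + (-12)·(-14) = 176
208·t² − 352·t + 28 = 0  ⇒  m = 176² − 208·28 = 25152
m = 25152 > 0,  v_rel·d = 176 > 0  ⇒  inside

inside=yes margin=25152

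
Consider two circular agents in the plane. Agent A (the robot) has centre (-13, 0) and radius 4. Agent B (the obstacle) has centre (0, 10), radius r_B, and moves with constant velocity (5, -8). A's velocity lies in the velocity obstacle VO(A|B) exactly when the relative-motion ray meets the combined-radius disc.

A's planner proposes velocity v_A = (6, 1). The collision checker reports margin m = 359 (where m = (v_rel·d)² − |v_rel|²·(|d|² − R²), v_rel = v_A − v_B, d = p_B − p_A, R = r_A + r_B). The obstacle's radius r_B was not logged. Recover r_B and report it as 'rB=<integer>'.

m = 359
d = (13, 10);  v_rel = (1, 9),  |v_rel|² = 82
v_rel×d = (1)·(10) − (9)·(13) = -107
since m = R²·82 − (-107)²:  R² = (11449 + 359) / 82 = 144
R = √144 = 12  ⇒  r_B = 12 − 4 = 8

rB=8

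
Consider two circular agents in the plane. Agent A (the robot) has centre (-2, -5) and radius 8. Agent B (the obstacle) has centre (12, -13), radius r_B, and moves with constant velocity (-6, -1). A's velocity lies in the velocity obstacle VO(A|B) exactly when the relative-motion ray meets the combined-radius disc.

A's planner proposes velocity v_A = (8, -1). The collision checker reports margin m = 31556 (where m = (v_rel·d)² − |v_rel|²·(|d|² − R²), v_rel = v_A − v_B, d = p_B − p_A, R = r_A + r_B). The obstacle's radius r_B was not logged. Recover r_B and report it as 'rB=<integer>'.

m = 31556
d = (14, -8);  v_rel = (14, 0),  |v_rel|² = 196
v_rel×d = (14)·(-8) − (0)·(14) = -112
since m = R²·196 − (-112)²:  R² = (12544 + 31556) / 196 = 225
R = √225 = 15  ⇒  r_B = 15 − 8 = 7

rB=7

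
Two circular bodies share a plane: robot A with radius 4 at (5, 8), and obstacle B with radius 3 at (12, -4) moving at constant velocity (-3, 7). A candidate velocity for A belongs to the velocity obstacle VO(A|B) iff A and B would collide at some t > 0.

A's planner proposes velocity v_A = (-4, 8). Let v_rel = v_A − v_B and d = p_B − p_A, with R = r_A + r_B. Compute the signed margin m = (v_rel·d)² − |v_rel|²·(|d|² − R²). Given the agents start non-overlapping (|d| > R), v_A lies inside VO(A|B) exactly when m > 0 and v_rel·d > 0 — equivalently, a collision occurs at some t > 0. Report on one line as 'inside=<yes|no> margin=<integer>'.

d = (7, -12),  |d|² = 193;  R = 4+3 = 7,  c = 193−7² = 144
v_rel = (-1, 1),  |v_rel|² = 2;  v_rel·d = (-1)·(7) + (1)·(-12) = -19
2·t² + 38·t + 144 = 0  ⇒  m = (-19)² − 2·144 = 73
m = 73 > 0,  v_rel·d = -19 < 0  ⇒  outside

inside=no margin=73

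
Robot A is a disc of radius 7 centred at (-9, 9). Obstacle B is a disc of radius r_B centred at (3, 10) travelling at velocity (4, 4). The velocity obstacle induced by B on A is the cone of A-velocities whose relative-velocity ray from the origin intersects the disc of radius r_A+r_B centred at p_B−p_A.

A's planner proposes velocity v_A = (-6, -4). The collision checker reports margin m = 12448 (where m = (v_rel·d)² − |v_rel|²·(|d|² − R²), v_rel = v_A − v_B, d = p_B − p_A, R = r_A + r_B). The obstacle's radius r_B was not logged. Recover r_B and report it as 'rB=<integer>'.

m = 12448
d = (12, 1);  v_rel = (-10, -8),  |v_rel|² = 164
v_rel×d = (-10)·(1) − (-8)·(12) = 86
since m = R²·164 − 86²:  R² = (7396 + 12448) / 164 = 121
R = √121 = 11  ⇒  r_B = 11 − 7 = 4

rB=4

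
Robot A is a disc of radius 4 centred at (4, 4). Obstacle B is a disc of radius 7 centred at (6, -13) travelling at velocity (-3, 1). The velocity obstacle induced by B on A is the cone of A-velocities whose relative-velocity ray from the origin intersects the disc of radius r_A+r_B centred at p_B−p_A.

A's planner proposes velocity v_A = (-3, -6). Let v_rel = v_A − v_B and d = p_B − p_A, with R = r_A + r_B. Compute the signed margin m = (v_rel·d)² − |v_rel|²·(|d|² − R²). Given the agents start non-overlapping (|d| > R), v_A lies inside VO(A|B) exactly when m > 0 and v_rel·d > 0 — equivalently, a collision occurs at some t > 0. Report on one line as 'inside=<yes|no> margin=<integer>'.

d = (2, -17),  |d|² = 293;  R = 4+7 = 11,  c = 293−11² = 172
v_rel = (0, -7),  |v_rel|² = 49;  v_rel·d = (0)·(2) + (-7)·(-17) = 119
49·t² − 238·t + 172 = 0  ⇒  m = 119² − 49·172 = 5733
m = 5733 > 0,  v_rel·d = 119 > 0  ⇒  inside

inside=yes margin=5733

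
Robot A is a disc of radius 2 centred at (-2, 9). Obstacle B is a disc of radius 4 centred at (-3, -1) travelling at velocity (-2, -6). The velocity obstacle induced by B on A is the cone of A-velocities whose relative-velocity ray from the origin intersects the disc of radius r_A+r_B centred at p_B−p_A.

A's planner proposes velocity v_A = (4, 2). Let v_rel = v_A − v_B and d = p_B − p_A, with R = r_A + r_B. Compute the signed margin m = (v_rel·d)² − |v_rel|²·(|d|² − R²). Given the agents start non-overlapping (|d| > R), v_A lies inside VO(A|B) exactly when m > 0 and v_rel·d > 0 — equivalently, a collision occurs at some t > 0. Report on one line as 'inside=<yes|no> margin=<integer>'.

d = (-1, -10),  |d|² = 101;  R = 2+4 = 6,  c = 101−6² = 65
v_rel = (6, 8),  |v_rel|² = 100;  v_rel·d = (6)·(-1) + (8)·(-10) = -86
100·t² + 172·t + 65 = 0  ⇒  m = (-86)² − 100·65 = 896
m = 896 > 0,  v_rel·d = -86 < 0  ⇒  outside

inside=no margin=896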